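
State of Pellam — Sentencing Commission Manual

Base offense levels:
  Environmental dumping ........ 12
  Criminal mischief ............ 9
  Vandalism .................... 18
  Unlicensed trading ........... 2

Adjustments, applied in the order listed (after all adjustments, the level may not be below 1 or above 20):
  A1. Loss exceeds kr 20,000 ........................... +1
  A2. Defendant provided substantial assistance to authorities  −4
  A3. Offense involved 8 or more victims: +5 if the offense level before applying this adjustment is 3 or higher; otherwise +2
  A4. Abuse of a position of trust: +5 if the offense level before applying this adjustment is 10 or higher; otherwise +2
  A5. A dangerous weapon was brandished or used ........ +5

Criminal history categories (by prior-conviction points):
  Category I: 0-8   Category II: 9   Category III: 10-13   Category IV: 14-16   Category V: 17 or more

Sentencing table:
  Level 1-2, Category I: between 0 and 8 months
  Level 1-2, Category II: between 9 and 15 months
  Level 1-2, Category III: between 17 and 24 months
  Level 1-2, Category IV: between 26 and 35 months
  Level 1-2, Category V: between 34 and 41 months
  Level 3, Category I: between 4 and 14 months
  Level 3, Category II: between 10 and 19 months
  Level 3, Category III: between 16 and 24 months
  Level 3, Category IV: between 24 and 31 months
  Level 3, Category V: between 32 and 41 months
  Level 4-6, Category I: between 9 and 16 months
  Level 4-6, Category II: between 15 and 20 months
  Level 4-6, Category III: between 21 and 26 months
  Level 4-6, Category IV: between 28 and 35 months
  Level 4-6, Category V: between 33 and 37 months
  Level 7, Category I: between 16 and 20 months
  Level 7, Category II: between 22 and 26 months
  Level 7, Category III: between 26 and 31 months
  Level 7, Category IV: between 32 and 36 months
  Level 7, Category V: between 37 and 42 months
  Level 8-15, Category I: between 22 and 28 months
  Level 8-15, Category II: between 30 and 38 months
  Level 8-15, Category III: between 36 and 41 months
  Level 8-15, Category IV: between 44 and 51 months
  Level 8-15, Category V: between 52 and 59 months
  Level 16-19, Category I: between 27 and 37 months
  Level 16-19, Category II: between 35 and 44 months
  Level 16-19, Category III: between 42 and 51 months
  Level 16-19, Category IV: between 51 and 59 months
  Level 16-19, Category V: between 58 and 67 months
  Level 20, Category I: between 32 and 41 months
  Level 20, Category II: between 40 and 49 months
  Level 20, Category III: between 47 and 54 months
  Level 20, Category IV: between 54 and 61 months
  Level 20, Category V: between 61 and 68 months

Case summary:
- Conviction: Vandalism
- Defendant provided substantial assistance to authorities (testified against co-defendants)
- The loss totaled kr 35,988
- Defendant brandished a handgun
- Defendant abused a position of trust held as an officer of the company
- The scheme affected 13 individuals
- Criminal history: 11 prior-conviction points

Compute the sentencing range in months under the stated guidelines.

47-54 months

Base offense level for vandalism: 18.
A1 applies: 18 + 1 = 19.
A2 applies: 19 − 4 = 15.
A3 applies (level before this adjustment is 15 ≥ 3, so +5): 15 + 5 = 20.
A4 applies (level before this adjustment is 20 ≥ 10, so +5): 20 + 5 = 25.
A5 applies: 25 + 5 = 30.
Level 30 exceeds the maximum of 20; capped at 20.
Final offense level: 20.
Criminal history: 11 prior points → Category III (10-13).
Level 20 falls in the 20 band.
Grid: Level 20 × Category III = 47-54 months.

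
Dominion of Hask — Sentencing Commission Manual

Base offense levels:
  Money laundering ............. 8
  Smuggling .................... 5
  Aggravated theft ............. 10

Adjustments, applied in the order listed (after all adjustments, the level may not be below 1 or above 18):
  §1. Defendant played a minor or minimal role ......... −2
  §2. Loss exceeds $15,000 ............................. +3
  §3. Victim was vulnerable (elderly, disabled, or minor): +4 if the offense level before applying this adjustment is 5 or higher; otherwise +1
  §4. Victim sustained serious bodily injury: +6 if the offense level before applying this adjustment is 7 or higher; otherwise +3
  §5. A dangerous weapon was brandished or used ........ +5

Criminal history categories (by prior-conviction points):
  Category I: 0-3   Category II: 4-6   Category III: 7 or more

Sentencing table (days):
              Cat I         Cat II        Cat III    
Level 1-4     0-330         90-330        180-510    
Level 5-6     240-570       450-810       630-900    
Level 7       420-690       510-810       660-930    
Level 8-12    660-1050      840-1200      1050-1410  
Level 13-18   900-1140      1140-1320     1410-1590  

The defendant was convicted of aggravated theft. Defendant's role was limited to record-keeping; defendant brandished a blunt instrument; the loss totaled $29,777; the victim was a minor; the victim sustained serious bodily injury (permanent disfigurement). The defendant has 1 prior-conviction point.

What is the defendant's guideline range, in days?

Base offense level for aggravated theft: 10.
§1 applies: 10 − 2 = 8.
§2 applies: 8 + 3 = 11.
§3 applies (level before this adjustment is 11 ≥ 5, so +4): 11 + 4 = 15.
§4 applies (level before this adjustment is 15 ≥ 7, so +6): 15 + 6 = 21.
§5 applies: 21 + 5 = 26.
Level 26 exceeds the maximum of 18; capped at 18.
Final offense level: 18.
Criminal history: 1 prior point → Category I (0-3).
Level 18 falls in the 13-18 band.
Grid: Level 13-18 × Category I = 900-1140 days.

900-1140 days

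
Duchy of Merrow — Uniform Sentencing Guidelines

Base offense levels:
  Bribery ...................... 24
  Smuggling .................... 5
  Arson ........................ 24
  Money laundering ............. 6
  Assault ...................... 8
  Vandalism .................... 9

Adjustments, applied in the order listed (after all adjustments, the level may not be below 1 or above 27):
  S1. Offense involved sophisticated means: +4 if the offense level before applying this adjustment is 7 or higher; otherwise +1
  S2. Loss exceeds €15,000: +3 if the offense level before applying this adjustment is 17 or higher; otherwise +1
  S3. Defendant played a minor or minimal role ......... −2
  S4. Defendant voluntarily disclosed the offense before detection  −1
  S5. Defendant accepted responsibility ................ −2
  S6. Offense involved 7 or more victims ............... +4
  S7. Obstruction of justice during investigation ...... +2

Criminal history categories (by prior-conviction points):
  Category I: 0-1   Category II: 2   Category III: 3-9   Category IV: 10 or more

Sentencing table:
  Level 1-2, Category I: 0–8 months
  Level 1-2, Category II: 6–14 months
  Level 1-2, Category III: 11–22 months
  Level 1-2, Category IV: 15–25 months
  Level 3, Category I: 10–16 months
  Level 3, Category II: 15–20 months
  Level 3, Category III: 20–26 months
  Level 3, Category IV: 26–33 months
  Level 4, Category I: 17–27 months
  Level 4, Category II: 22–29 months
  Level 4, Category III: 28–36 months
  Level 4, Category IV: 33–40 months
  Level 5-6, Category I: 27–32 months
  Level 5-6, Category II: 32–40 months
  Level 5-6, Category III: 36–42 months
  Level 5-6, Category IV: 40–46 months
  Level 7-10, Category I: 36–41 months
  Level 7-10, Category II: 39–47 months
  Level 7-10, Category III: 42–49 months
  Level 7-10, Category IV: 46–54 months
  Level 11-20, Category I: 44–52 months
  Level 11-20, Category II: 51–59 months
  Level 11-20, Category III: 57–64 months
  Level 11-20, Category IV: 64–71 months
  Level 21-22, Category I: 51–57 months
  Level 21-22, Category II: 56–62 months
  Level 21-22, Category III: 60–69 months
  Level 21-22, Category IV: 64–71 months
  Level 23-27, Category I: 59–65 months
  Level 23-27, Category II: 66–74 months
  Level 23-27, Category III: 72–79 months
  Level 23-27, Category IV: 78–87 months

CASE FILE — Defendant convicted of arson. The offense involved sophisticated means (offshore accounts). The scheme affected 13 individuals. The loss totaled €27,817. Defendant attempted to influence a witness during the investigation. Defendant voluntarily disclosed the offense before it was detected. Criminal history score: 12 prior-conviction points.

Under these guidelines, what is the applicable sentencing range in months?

78-87 months

Base offense level for arson: 24.
S1 applies (level before this adjustment is 24 ≥ 7, so +4): 24 + 4 = 28.
S2 applies (level before this adjustment is 28 ≥ 17, so +3): 28 + 3 = 31.
S3 does not apply.
S4 applies: 31 − 1 = 30.
S5 does not apply.
S6 applies: 30 + 4 = 34.
S7 applies: 34 + 2 = 36.
Level 36 exceeds the maximum of 27; capped at 27.
Final offense level: 27.
Criminal history: 12 prior points → Category IV (10+).
Level 27 falls in the 23-27 band.
Grid: Level 23-27 × Category IV = 78-87 months.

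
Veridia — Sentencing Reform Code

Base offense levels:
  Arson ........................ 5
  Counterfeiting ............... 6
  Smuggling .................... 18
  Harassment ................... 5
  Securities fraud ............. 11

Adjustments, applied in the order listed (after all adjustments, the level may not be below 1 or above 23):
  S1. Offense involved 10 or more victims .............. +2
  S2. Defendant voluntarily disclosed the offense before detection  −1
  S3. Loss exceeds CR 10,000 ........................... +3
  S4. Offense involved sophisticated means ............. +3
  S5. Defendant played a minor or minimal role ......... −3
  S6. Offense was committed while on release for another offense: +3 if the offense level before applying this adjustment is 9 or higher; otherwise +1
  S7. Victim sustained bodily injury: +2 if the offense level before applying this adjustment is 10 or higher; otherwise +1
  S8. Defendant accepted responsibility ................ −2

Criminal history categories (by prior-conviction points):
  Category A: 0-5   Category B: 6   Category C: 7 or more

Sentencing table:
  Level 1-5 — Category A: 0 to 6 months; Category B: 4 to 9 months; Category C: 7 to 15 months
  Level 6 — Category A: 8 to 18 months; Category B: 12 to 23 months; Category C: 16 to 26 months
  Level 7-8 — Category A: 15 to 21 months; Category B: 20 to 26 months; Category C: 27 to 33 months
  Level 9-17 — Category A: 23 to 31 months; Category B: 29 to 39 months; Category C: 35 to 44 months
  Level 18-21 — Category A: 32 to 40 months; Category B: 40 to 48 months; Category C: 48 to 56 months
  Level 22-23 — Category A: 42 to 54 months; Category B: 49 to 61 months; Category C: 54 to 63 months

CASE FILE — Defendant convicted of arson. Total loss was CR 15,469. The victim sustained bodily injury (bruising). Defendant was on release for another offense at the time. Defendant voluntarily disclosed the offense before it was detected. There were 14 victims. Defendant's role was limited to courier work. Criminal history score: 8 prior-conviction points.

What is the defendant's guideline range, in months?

27-33 months

Base offense level for arson: 5.
S1 applies: 5 + 2 = 7.
S2 applies: 7 − 1 = 6.
S3 applies: 6 + 3 = 9.
S4 does not apply.
S5 applies: 9 − 3 = 6.
S6 applies (level before this adjustment is 6 < 9, so +1): 6 + 1 = 7.
S7 applies (level before this adjustment is 7 < 10, so +1): 7 + 1 = 8.
Final offense level: 8.
Criminal history: 8 prior points → Category C (7+).
Level 8 falls in the 7-8 band.
Grid: Level 7-8 × Category C = 27-33 months.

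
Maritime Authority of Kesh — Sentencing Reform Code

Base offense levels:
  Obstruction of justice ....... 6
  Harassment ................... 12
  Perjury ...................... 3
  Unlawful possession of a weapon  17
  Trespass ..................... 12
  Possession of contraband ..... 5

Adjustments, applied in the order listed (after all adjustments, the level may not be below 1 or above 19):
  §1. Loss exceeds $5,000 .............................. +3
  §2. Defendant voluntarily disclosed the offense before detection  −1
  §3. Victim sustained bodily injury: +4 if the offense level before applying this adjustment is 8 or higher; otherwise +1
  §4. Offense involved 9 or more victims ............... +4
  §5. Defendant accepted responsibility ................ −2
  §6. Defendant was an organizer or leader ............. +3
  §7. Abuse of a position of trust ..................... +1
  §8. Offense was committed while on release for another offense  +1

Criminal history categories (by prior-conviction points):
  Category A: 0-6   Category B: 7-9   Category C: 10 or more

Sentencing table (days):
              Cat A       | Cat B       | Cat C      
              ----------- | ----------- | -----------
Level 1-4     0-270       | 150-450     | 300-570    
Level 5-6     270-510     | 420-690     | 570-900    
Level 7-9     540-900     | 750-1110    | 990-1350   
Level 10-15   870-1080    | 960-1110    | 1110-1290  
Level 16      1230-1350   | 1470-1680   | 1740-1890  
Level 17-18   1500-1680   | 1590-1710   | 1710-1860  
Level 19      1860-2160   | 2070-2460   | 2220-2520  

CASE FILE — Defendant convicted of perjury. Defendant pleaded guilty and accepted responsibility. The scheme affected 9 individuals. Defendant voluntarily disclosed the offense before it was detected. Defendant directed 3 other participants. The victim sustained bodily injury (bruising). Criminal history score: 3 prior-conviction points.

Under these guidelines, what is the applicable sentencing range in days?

540-900 days

Base offense level for perjury: 3.
§1 does not apply.
§2 applies: 3 − 1 = 2.
§3 applies (level before this adjustment is 2 < 8, so +1): 2 + 1 = 3.
§4 applies: 3 + 4 = 7.
§5 applies: 7 − 2 = 5.
§6 applies: 5 + 3 = 8.
§8 does not apply.
Final offense level: 8.
Criminal history: 3 prior points → Category A (0-6).
Level 8 falls in the 7-9 band.
Grid: Level 7-9 × Category A = 540-900 days.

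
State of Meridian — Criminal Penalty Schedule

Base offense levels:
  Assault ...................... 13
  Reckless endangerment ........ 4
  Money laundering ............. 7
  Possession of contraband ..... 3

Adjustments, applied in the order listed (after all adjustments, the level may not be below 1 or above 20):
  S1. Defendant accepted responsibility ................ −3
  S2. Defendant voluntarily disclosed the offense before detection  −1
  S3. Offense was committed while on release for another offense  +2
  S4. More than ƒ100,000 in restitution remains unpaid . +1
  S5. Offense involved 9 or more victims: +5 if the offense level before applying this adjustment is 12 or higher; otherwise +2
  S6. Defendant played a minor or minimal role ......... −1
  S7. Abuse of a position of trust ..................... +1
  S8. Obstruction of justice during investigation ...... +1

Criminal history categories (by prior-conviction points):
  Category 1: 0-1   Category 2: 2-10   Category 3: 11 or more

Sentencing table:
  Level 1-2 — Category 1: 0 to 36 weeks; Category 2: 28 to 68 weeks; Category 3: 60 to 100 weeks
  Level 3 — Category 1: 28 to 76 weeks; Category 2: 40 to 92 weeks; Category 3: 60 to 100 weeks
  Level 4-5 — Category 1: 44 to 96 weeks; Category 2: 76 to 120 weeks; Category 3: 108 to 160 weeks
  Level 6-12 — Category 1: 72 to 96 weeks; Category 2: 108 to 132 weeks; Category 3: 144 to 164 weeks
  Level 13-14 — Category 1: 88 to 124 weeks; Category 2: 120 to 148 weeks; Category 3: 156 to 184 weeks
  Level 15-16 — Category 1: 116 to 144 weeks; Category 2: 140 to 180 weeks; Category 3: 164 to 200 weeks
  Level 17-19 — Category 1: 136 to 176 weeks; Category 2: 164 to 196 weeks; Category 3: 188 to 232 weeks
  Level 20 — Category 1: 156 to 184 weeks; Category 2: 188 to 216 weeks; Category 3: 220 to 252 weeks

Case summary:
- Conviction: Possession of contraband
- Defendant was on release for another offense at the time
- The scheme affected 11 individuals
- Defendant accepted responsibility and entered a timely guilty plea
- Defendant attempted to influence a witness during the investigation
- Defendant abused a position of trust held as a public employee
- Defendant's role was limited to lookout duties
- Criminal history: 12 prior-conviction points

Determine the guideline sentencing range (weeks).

Base offense level for possession of contraband: 3.
S1 applies: 3 − 3 = 0.
S2 does not apply.
S3 applies: 0 + 2 = 2.
S4 does not apply.
S5 applies (level before this adjustment is 2 < 12, so +2): 2 + 2 = 4.
S6 applies: 4 − 1 = 3.
S7 applies: 3 + 1 = 4.
S8 applies: 4 + 1 = 5.
Final offense level: 5.
Criminal history: 12 prior points → Category 3 (11+).
Level 5 falls in the 4-5 band.
Grid: Level 4-5 × Category 3 = 108-160 weeks.

108-160 weeks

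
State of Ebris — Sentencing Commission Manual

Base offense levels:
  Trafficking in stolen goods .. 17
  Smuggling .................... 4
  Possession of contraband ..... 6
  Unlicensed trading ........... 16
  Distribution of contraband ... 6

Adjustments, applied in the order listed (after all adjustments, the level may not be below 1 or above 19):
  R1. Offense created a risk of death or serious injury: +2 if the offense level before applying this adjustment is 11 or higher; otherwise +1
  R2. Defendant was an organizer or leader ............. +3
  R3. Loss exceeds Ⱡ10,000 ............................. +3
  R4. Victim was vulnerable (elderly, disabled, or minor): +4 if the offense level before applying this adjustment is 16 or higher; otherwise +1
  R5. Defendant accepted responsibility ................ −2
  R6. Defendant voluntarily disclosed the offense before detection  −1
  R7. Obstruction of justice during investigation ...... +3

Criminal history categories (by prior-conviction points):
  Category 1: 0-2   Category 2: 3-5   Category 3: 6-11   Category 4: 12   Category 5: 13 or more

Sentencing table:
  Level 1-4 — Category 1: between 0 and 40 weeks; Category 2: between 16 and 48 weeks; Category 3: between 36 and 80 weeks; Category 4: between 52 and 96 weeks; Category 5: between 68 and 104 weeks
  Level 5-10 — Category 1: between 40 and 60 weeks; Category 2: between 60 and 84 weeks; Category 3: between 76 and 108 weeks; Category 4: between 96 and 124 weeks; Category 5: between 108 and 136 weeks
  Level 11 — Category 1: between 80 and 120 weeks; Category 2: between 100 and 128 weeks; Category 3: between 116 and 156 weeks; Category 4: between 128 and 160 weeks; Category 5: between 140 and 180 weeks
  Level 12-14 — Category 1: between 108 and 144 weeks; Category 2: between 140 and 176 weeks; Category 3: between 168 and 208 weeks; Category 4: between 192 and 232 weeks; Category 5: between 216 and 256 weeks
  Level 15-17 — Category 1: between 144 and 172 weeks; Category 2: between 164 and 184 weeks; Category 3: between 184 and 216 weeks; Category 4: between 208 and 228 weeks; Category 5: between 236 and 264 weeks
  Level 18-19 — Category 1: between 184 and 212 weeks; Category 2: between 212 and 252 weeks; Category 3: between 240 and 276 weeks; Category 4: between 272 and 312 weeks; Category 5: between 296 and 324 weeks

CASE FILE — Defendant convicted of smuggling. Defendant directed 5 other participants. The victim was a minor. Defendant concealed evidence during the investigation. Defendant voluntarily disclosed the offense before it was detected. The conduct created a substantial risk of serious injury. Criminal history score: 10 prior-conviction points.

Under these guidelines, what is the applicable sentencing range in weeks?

116-156 weeks

Base offense level for smuggling: 4.
R1 applies (level before this adjustment is 4 < 11, so +1): 4 + 1 = 5.
R2 applies: 5 + 3 = 8.
R3 does not apply.
R4 applies (level before this adjustment is 8 < 16, so +1): 8 + 1 = 9.
R6 applies: 9 − 1 = 8.
R7 applies: 8 + 3 = 11.
Final offense level: 11.
Criminal history: 10 prior points → Category 3 (6-11).
Level 11 falls in the 11 band.
Grid: Level 11 × Category 3 = 116-156 weeks.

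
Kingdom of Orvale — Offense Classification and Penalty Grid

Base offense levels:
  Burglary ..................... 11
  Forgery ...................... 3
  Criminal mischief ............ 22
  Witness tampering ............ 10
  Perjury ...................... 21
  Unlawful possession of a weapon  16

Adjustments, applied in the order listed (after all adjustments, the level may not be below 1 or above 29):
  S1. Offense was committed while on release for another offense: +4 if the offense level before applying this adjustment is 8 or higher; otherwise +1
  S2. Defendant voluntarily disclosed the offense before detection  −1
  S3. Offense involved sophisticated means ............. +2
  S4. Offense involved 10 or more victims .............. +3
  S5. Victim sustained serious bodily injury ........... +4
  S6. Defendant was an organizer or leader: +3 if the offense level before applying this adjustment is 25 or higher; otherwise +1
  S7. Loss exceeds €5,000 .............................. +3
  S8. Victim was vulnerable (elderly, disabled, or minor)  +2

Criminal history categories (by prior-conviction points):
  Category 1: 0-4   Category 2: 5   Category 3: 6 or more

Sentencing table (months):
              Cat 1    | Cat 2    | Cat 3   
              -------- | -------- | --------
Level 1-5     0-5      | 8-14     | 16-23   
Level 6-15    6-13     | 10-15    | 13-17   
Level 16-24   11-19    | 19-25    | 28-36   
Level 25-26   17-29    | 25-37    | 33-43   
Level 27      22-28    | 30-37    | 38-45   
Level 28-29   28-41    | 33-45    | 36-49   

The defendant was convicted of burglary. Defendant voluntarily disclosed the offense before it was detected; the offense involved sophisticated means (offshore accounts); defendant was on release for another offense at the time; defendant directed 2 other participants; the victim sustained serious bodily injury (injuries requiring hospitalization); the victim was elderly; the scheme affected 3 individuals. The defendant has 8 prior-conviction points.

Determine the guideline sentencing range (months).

Base offense level for burglary: 11.
S1 applies (level before this adjustment is 11 ≥ 8, so +4): 11 + 4 = 15.
S2 applies: 15 − 1 = 14.
S3 applies: 14 + 2 = 16.
S5 applies: 16 + 4 = 20.
S6 applies (level before this adjustment is 20 < 25, so +1): 20 + 1 = 21.
S7 does not apply.
S8 applies: 21 + 2 = 23.
Final offense level: 23.
Criminal history: 8 prior points → Category 3 (6+).
Level 23 falls in the 16-24 band.
Grid: Level 16-24 × Category 3 = 28-36 months.

28-36 months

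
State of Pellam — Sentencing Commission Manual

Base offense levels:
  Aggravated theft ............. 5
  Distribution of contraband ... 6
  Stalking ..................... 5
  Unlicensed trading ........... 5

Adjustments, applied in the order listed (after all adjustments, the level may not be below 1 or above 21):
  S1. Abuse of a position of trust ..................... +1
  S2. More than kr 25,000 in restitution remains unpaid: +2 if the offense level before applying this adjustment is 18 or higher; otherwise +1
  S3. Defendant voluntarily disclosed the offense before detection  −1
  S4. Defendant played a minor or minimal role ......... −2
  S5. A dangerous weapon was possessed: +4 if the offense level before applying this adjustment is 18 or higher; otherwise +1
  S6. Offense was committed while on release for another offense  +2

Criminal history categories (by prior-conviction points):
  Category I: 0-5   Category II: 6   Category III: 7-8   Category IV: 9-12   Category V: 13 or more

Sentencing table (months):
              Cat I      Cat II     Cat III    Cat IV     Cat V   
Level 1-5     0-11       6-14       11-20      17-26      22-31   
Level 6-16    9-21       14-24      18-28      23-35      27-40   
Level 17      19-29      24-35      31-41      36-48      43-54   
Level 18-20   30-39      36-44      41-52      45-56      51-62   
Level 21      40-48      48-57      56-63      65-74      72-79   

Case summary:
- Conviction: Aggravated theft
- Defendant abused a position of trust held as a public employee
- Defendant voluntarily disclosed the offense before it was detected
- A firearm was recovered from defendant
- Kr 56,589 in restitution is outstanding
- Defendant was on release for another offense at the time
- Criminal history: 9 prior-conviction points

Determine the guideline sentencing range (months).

Base offense level for aggravated theft: 5.
S1 applies: 5 + 1 = 6.
S2 applies (level before this adjustment is 6 < 18, so +1): 6 + 1 = 7.
S3 applies: 7 − 1 = 6.
S4 does not apply.
S5 applies (level before this adjustment is 6 < 18, so +1): 6 + 1 = 7.
S6 applies: 7 + 2 = 9.
Final offense level: 9.
Criminal history: 9 prior points → Category IV (9-12).
Level 9 falls in the 6-16 band.
Grid: Level 6-16 × Category IV = 23-35 months.

23-35 months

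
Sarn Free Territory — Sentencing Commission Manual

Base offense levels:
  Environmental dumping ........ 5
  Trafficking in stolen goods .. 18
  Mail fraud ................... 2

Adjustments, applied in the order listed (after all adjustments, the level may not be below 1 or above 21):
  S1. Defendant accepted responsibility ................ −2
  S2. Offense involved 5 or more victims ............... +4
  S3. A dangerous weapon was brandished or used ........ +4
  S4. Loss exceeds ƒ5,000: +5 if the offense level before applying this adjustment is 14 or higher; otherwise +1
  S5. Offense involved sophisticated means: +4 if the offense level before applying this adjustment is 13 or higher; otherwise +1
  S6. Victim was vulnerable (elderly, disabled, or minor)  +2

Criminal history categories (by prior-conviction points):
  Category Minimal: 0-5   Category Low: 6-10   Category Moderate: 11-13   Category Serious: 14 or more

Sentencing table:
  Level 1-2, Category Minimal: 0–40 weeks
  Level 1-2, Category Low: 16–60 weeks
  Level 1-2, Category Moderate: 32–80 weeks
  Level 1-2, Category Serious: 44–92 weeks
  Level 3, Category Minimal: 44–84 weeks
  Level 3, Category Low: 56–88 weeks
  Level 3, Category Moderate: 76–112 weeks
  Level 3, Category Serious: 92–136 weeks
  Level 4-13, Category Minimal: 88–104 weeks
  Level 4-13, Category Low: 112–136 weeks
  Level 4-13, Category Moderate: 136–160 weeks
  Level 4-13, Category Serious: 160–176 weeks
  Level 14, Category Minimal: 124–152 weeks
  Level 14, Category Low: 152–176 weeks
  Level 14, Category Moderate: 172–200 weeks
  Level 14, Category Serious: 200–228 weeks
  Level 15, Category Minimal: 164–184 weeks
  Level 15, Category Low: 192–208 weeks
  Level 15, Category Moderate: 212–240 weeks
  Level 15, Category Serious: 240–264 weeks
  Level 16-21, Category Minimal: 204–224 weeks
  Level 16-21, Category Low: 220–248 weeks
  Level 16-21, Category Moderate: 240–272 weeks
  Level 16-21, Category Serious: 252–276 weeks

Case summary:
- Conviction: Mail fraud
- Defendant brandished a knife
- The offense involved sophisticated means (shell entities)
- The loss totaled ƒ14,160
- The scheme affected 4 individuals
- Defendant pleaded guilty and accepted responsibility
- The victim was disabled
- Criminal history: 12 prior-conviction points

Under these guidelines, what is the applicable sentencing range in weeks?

136-160 weeks

Base offense level for mail fraud: 2.
S1 applies: 2 − 2 = 0.
S2 does not apply.
S3 applies: 0 + 4 = 4.
S4 applies (level before this adjustment is 4 < 14, so +1): 4 + 1 = 5.
S5 applies (level before this adjustment is 5 < 13, so +1): 5 + 1 = 6.
S6 applies: 6 + 2 = 8.
Final offense level: 8.
Criminal history: 12 prior points → Category Moderate (11-13).
Level 8 falls in the 4-13 band.
Grid: Level 4-13 × Category Moderate = 136-160 weeks.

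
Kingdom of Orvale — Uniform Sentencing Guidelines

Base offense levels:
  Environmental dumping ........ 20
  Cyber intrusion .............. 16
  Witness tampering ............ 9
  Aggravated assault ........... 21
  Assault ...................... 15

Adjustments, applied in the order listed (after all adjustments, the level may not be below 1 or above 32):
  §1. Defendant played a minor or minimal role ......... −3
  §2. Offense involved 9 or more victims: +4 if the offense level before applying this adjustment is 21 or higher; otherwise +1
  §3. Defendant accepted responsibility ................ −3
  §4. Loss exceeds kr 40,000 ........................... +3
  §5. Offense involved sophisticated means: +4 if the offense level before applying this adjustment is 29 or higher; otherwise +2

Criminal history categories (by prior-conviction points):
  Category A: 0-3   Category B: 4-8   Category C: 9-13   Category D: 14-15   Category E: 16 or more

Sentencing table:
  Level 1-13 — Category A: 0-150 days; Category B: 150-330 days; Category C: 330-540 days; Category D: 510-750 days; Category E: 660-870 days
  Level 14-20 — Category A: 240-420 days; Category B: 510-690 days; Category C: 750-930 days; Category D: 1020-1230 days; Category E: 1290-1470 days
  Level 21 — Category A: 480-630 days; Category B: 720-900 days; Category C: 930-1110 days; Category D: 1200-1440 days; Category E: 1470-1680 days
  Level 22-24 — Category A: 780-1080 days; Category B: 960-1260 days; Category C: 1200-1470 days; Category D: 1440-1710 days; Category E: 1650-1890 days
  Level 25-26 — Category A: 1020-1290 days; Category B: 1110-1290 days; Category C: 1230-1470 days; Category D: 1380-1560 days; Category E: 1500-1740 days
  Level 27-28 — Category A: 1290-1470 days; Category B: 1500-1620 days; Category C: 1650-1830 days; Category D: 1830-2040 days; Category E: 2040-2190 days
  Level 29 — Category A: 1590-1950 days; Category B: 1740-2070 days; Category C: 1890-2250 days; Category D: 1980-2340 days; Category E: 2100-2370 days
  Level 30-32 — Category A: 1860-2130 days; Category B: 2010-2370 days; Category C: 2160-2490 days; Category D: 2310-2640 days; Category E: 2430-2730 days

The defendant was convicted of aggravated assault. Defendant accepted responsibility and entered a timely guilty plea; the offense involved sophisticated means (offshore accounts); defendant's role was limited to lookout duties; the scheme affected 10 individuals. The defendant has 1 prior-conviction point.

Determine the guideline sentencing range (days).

240-420 days

Base offense level for aggravated assault: 21.
§1 applies: 21 − 3 = 18.
§2 applies (level before this adjustment is 18 < 21, so +1): 18 + 1 = 19.
§3 applies: 19 − 3 = 16.
§5 applies (level before this adjustment is 16 < 29, so +2): 16 + 2 = 18.
Final offense level: 18.
Criminal history: 1 prior point → Category A (0-3).
Level 18 falls in the 14-20 band.
Grid: Level 14-20 × Category A = 240-420 days.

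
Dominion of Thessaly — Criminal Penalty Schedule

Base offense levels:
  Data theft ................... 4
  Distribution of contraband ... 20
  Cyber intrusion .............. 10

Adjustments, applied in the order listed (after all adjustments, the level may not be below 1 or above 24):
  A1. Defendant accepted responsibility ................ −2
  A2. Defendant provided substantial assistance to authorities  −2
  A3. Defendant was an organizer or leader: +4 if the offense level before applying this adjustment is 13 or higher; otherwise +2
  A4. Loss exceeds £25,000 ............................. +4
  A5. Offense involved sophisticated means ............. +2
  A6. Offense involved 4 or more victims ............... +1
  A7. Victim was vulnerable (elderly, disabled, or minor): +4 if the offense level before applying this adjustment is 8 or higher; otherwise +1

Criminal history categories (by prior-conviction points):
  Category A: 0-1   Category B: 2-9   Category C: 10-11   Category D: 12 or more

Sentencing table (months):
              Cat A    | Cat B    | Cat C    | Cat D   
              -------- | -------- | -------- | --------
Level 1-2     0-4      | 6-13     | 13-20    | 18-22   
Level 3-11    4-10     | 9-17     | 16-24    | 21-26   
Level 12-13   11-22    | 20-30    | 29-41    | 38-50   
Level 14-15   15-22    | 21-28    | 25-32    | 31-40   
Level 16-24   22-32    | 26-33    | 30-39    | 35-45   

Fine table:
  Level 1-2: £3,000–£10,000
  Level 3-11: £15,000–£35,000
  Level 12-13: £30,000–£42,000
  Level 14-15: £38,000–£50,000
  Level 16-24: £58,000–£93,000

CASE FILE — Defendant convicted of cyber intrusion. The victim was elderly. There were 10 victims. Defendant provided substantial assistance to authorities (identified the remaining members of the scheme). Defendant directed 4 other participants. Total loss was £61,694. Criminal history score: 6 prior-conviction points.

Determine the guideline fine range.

Base offense level for cyber intrusion: 10.
A2 applies: 10 − 2 = 8.
A3 applies (level before this adjustment is 8 < 13, so +2): 8 + 2 = 10.
A4 applies: 10 + 4 = 14.
A6 applies: 14 + 1 = 15.
A7 applies (level before this adjustment is 15 ≥ 8, so +4): 15 + 4 = 19.
Final offense level: 19.
Level 19 falls in the 16-24 band.
Fine table: Level 16-24 → £58,000–£93,000.

£58,000–£93,000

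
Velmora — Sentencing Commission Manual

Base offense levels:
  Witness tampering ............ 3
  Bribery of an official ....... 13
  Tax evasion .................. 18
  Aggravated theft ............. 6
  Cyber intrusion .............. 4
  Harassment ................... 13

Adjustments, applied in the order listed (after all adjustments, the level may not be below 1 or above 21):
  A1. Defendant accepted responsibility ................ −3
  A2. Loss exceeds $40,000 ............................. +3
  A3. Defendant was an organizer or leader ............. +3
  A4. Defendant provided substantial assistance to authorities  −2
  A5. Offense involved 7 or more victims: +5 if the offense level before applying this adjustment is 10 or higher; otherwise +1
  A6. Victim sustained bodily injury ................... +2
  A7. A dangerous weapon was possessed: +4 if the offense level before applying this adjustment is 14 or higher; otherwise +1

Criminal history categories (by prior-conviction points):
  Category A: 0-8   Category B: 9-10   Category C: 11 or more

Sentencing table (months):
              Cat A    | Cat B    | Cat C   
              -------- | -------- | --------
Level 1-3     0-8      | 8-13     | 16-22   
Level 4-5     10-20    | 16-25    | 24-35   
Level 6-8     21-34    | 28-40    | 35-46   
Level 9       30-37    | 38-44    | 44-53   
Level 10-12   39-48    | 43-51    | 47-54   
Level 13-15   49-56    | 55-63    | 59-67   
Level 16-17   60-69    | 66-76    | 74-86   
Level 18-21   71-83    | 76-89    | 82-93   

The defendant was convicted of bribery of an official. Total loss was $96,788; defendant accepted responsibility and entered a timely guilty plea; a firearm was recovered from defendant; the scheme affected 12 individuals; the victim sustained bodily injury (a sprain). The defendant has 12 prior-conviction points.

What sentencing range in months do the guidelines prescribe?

82-93 months

Base offense level for bribery of an official: 13.
A1 applies: 13 − 3 = 10.
A2 applies: 10 + 3 = 13.
A3 does not apply.
A4 does not apply.
A5 applies (level before this adjustment is 13 ≥ 10, so +5): 13 + 5 = 18.
A6 applies: 18 + 2 = 20.
A7 applies (level before this adjustment is 20 ≥ 14, so +4): 20 + 4 = 24.
Level 24 exceeds the maximum of 21; capped at 21.
Final offense level: 21.
Criminal history: 12 prior points → Category C (11+).
Level 21 falls in the 18-21 band.
Grid: Level 18-21 × Category C = 82-93 months.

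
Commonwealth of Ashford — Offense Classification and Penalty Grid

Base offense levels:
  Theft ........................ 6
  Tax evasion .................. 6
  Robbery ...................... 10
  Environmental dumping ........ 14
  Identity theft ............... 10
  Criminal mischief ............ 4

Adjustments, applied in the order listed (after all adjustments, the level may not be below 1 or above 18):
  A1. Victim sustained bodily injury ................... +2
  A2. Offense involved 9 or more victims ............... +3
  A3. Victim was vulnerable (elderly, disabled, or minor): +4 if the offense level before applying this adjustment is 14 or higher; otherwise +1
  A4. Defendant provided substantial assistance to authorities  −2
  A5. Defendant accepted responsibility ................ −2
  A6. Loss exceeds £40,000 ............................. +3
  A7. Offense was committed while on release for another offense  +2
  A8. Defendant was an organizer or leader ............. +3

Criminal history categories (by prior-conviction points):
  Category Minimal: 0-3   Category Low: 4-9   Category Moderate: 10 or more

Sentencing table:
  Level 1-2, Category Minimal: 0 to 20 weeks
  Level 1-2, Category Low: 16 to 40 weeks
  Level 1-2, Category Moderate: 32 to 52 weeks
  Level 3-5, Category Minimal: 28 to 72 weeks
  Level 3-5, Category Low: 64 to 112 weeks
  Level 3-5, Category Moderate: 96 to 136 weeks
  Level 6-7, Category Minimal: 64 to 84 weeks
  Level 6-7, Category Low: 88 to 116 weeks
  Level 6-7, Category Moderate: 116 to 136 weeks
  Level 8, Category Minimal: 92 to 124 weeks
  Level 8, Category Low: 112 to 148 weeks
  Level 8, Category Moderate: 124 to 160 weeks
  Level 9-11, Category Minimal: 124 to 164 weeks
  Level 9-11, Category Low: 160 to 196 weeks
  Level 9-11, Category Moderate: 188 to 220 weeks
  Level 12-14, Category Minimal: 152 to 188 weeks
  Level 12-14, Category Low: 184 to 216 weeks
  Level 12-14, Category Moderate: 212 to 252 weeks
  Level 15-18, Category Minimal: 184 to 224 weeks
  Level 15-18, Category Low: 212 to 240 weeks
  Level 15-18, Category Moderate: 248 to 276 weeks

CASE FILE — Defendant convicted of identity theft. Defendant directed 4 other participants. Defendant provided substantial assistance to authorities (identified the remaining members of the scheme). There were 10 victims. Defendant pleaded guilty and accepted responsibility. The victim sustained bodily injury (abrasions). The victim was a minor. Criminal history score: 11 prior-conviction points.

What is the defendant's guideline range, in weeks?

248-276 weeks

Base offense level for identity theft: 10.
A1 applies: 10 + 2 = 12.
A2 applies: 12 + 3 = 15.
A3 applies (level before this adjustment is 15 ≥ 14, so +4): 15 + 4 = 19.
A4 applies: 19 − 2 = 17.
A5 applies: 17 − 2 = 15.
A6 does not apply.
A7 does not apply.
A8 applies: 15 + 3 = 18.
Final offense level: 18.
Criminal history: 11 prior points → Category Moderate (10+).
Level 18 falls in the 15-18 band.
Grid: Level 15-18 × Category Moderate = 248-276 weeks.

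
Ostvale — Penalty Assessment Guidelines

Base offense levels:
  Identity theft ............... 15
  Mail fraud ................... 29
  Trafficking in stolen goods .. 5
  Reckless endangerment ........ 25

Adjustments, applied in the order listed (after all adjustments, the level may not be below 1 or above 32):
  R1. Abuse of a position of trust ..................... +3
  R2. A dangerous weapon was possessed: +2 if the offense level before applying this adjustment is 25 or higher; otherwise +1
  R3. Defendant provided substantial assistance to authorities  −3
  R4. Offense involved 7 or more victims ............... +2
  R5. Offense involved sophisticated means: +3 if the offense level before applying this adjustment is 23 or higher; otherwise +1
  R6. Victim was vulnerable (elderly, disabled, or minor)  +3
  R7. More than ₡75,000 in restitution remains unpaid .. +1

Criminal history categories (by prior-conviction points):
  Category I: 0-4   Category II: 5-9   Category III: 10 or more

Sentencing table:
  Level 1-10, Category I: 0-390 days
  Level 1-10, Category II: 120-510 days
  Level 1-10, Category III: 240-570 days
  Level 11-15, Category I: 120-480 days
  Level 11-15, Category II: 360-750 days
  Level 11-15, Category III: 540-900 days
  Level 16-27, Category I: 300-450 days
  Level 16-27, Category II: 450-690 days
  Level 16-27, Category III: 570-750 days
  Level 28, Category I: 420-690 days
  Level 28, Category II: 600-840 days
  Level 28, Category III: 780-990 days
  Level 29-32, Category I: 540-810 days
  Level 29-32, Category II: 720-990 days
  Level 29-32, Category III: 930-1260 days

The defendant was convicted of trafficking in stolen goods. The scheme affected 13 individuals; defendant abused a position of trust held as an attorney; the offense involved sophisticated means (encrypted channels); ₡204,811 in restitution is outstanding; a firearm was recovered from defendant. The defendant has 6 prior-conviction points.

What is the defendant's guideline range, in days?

Base offense level for trafficking in stolen goods: 5.
R1 applies: 5 + 3 = 8.
R2 applies (level before this adjustment is 8 < 25, so +1): 8 + 1 = 9.
R3 does not apply.
R4 applies: 9 + 2 = 11.
R5 applies (level before this adjustment is 11 < 23, so +1): 11 + 1 = 12.
R6 does not apply.
R7 applies: 12 + 1 = 13.
Final offense level: 13.
Criminal history: 6 prior points → Category II (5-9).
Level 13 falls in the 11-15 band.
Grid: Level 11-15 × Category II = 360-750 days.

360-750 days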